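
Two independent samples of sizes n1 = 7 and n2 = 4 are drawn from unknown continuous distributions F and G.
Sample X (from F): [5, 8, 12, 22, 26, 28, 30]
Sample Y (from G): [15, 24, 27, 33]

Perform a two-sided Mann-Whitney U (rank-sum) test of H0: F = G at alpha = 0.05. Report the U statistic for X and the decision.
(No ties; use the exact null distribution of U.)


Step 1: Combine and sort all 11 observations; assign midranks.
sorted (value, group): (5,X), (8,X), (12,X), (15,Y), (22,X), (24,Y), (26,X), (27,Y), (28,X), (30,X), (33,Y)
ranks: 5->1, 8->2, 12->3, 15->4, 22->5, 24->6, 26->7, 27->8, 28->9, 30->10, 33->11
Step 2: Rank sum for X: R1 = 1 + 2 + 3 + 5 + 7 + 9 + 10 = 37.
Step 3: U_X = R1 - n1(n1+1)/2 = 37 - 7*8/2 = 37 - 28 = 9.
       U_Y = n1*n2 - U_X = 28 - 9 = 19.
Step 4: No ties, so the exact null distribution of U (based on enumerating the C(11,7) = 330 equally likely rank assignments) gives the two-sided p-value.
Step 5: p-value = 0.412121; compare to alpha = 0.05. fail to reject H0.

U_X = 9, p = 0.412121, fail to reject H0 at alpha = 0.05.


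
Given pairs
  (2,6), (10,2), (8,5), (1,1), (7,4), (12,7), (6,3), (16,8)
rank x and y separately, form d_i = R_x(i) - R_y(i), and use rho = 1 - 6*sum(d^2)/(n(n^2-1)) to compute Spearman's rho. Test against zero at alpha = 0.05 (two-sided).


Step 1: Rank x and y separately (midranks; no ties here).
rank(x): 2->2, 10->6, 8->5, 1->1, 7->4, 12->7, 6->3, 16->8
rank(y): 6->6, 2->2, 5->5, 1->1, 4->4, 7->7, 3->3, 8->8
Step 2: d_i = R_x(i) - R_y(i); compute d_i^2.
  (2-6)^2=16, (6-2)^2=16, (5-5)^2=0, (1-1)^2=0, (4-4)^2=0, (7-7)^2=0, (3-3)^2=0, (8-8)^2=0
sum(d^2) = 32.
Step 3: rho = 1 - 6*32 / (8*(8^2 - 1)) = 1 - 192/504 = 0.619048.
Step 4: Under H0, t = rho * sqrt((n-2)/(1-rho^2)) = 1.9308 ~ t(6).
Step 5: Two-sided p-value from the t-distribution with 6 df = 0.101733.
Step 6: alpha = 0.05. fail to reject H0.

rho = 0.6190, p = 0.101733, fail to reject H0 at alpha = 0.05.


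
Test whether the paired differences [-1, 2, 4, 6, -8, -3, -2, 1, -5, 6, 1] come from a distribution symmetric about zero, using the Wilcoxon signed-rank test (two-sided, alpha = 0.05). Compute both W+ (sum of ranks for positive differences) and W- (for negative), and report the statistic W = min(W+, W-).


Step 1: Drop any zero differences (none here) and take |d_i|.
|d| = [1, 2, 4, 6, 8, 3, 2, 1, 5, 6, 1]
Step 2: Midrank |d_i| (ties get averaged ranks).
ranks: |1|->2, |2|->4.5, |4|->7, |6|->9.5, |8|->11, |3|->6, |2|->4.5, |1|->2, |5|->8, |6|->9.5, |1|->2
Step 3: Attach original signs; sum ranks with positive sign and with negative sign.
W+ = 4.5 + 7 + 9.5 + 2 + 9.5 + 2 = 34.5
W- = 2 + 11 + 6 + 4.5 + 8 = 31.5
(Check: W+ + W- = 66 should equal n(n+1)/2 = 66.)
Step 4: Test statistic W = min(W+, W-) = 31.5.
Step 5: Ties in |d|, so use the tie-corrected normal approximation.
        E[W] = n(n+1)/4 = 11*12/4 = 33.
        Tie groups: |d|=1 (t=3), |d|=2 (t=2), |d|=6 (t=2); sum(t^3 - t) = 36.
        Var[W] = n(n+1)(2n+1)/24 - sum(t^3-t)/48 = 3036/24 - 36/48 = 125.75.
        z = (W - E[W]) / sqrt(Var[W]) = (31.5 - 33) / 11.2138 = -0.1338.
        Two-sided p = 2*Phi(z) = 0.893590.
Step 6: alpha = 0.05. fail to reject H0.

W+ = 34.5, W- = 31.5, W = min = 31.5, p = 0.893590, fail to reject H0.


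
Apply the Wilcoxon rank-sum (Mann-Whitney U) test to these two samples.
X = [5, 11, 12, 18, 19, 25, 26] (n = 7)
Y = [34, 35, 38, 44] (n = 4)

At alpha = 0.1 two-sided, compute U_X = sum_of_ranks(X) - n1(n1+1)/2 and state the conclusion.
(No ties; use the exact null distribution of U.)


Step 1: Combine and sort all 11 observations; assign midranks.
sorted (value, group): (5,X), (11,X), (12,X), (18,X), (19,X), (25,X), (26,X), (34,Y), (35,Y), (38,Y), (44,Y)
ranks: 5->1, 11->2, 12->3, 18->4, 19->5, 25->6, 26->7, 34->8, 35->9, 38->10, 44->11
Step 2: Rank sum for X: R1 = 1 + 2 + 3 + 4 + 5 + 6 + 7 = 28.
Step 3: U_X = R1 - n1(n1+1)/2 = 28 - 7*8/2 = 28 - 28 = 0.
       U_Y = n1*n2 - U_X = 28 - 0 = 28.
Step 4: No ties, so the exact null distribution of U (based on enumerating the C(11,7) = 330 equally likely rank assignments) gives the two-sided p-value.
Step 5: p-value = 0.006061; compare to alpha = 0.1. reject H0.

U_X = 0, p = 0.006061, reject H0 at alpha = 0.1.


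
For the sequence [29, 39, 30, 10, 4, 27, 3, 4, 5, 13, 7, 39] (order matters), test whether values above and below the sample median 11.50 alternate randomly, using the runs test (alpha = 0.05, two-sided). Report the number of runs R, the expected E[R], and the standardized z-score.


Step 1: Compute median = 11.50; label A = above, B = below.
Labels in order: AAABBABBBABA  (n_A = 6, n_B = 6)
Step 2: Count runs R = 7.
Step 3: Under H0 (random ordering), E[R] = 2*n_A*n_B/(n_A+n_B) + 1 = 2*6*6/12 + 1 = 7.0000.
        Var[R] = 2*n_A*n_B*(2*n_A*n_B - n_A - n_B) / ((n_A+n_B)^2 * (n_A+n_B-1)) = 4320/1584 = 2.7273.
        SD[R] = 1.6514.
Step 4: R = E[R], so z = 0 with no continuity correction.
Step 5: Two-sided p-value via normal approximation = 2*(1 - Phi(|z|)) = 1.000000.
Step 6: alpha = 0.05. fail to reject H0.

R = 7, z = 0.0000, p = 1.000000, fail to reject H0.


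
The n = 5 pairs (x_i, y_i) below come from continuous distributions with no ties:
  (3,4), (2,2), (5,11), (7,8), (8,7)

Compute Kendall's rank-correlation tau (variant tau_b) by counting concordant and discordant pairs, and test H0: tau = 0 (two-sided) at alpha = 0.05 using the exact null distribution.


Step 1: Enumerate the 10 unordered pairs (i,j) with i<j and classify each by sign(x_j-x_i) * sign(y_j-y_i).
  (1,2):dx=-1,dy=-2->C; (1,3):dx=+2,dy=+7->C; (1,4):dx=+4,dy=+4->C; (1,5):dx=+5,dy=+3->C
  (2,3):dx=+3,dy=+9->C; (2,4):dx=+5,dy=+6->C; (2,5):dx=+6,dy=+5->C; (3,4):dx=+2,dy=-3->D
  (3,5):dx=+3,dy=-4->D; (4,5):dx=+1,dy=-1->D
Step 2: C = 7, D = 3, total pairs = 10.
Step 3: tau = (C - D)/(n(n-1)/2) = (7 - 3)/10 = 0.400000.
Step 4: Exact two-sided p-value (enumerate n! = 120 permutations of y under H0): p = 0.483333.
Step 5: alpha = 0.05. fail to reject H0.

tau_b = 0.4000 (C=7, D=3), p = 0.483333, fail to reject H0.


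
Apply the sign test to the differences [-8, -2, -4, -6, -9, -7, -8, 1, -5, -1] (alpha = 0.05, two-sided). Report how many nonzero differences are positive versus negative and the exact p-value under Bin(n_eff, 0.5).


Step 1: Discard zero differences. Original n = 10; n_eff = number of nonzero differences = 10.
Nonzero differences (with sign): -8, -2, -4, -6, -9, -7, -8, +1, -5, -1
Step 2: Count signs: positive = 1, negative = 9.
Step 3: Under H0: P(positive) = 0.5, so the number of positives S ~ Bin(10, 0.5).
Step 4: Two-sided exact p-value = sum of Bin(10,0.5) probabilities at or below the observed probability = 0.021484.
Step 5: alpha = 0.05. reject H0.

n_eff = 10, pos = 1, neg = 9, p = 0.021484, reject H0.


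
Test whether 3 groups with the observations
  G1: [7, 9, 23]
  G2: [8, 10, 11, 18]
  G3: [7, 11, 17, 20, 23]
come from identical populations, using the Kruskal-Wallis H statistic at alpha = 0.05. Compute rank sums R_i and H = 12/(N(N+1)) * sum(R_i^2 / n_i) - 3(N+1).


Step 1: Combine all N = 12 observations and assign midranks.
sorted (value, group, rank): (7,G1,1.5), (7,G3,1.5), (8,G2,3), (9,G1,4), (10,G2,5), (11,G2,6.5), (11,G3,6.5), (17,G3,8), (18,G2,9), (20,G3,10), (23,G1,11.5), (23,G3,11.5)
Step 2: Sum ranks within each group.
R_1 = 17 (n_1 = 3)
R_2 = 23.5 (n_2 = 4)
R_3 = 37.5 (n_3 = 5)
Step 3: H = 12/(N(N+1)) * sum(R_i^2/n_i) - 3(N+1)
     = 12/(12*13) * (17^2/3 + 23.5^2/4 + 37.5^2/5) - 3*13
     = 0.076923 * 515.646 - 39
     = 0.665064.
Step 4: Ties present; correction factor C = 1 - 18/(12^3 - 12) = 0.989510. Corrected H = 0.665064 / 0.989510 = 0.672114.
Step 5: Under H0, H ~ chi^2(2); p-value = 0.714582.
Step 6: alpha = 0.05. fail to reject H0.

H = 0.6721, df = 2, p = 0.714582, fail to reject H0.


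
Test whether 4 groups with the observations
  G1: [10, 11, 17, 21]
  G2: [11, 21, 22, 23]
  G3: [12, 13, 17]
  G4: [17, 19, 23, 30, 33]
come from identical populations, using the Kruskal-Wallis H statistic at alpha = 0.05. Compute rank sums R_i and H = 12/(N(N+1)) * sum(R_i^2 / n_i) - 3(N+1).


Step 1: Combine all N = 16 observations and assign midranks.
sorted (value, group, rank): (10,G1,1), (11,G1,2.5), (11,G2,2.5), (12,G3,4), (13,G3,5), (17,G1,7), (17,G3,7), (17,G4,7), (19,G4,9), (21,G1,10.5), (21,G2,10.5), (22,G2,12), (23,G2,13.5), (23,G4,13.5), (30,G4,15), (33,G4,16)
Step 2: Sum ranks within each group.
R_1 = 21 (n_1 = 4)
R_2 = 38.5 (n_2 = 4)
R_3 = 16 (n_3 = 3)
R_4 = 60.5 (n_4 = 5)
Step 3: H = 12/(N(N+1)) * sum(R_i^2/n_i) - 3(N+1)
     = 12/(16*17) * (21^2/4 + 38.5^2/4 + 16^2/3 + 60.5^2/5) - 3*17
     = 0.044118 * 1298.2 - 51
     = 6.273346.
Step 4: Ties present; correction factor C = 1 - 42/(16^3 - 16) = 0.989706. Corrected H = 6.273346 / 0.989706 = 6.338596.
Step 5: Under H0, H ~ chi^2(3); p-value = 0.096250.
Step 6: alpha = 0.05. fail to reject H0.

H = 6.3386, df = 3, p = 0.096250, fail to reject H0.


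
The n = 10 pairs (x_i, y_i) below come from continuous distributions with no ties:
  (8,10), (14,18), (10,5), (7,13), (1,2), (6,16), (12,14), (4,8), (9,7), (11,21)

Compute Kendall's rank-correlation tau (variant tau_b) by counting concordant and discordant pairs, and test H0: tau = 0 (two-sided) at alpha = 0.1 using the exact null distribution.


Step 1: Enumerate the 45 unordered pairs (i,j) with i<j and classify each by sign(x_j-x_i) * sign(y_j-y_i).
  (1,2):dx=+6,dy=+8->C; (1,3):dx=+2,dy=-5->D; (1,4):dx=-1,dy=+3->D; (1,5):dx=-7,dy=-8->C
  (1,6):dx=-2,dy=+6->D; (1,7):dx=+4,dy=+4->C; (1,8):dx=-4,dy=-2->C; (1,9):dx=+1,dy=-3->D
  (1,10):dx=+3,dy=+11->C; (2,3):dx=-4,dy=-13->C; (2,4):dx=-7,dy=-5->C; (2,5):dx=-13,dy=-16->C
  (2,6):dx=-8,dy=-2->C; (2,7):dx=-2,dy=-4->C; (2,8):dx=-10,dy=-10->C; (2,9):dx=-5,dy=-11->C
  (2,10):dx=-3,dy=+3->D; (3,4):dx=-3,dy=+8->D; (3,5):dx=-9,dy=-3->C; (3,6):dx=-4,dy=+11->D
  (3,7):dx=+2,dy=+9->C; (3,8):dx=-6,dy=+3->D; (3,9):dx=-1,dy=+2->D; (3,10):dx=+1,dy=+16->C
  (4,5):dx=-6,dy=-11->C; (4,6):dx=-1,dy=+3->D; (4,7):dx=+5,dy=+1->C; (4,8):dx=-3,dy=-5->C
  (4,9):dx=+2,dy=-6->D; (4,10):dx=+4,dy=+8->C; (5,6):dx=+5,dy=+14->C; (5,7):dx=+11,dy=+12->C
  (5,8):dx=+3,dy=+6->C; (5,9):dx=+8,dy=+5->C; (5,10):dx=+10,dy=+19->C; (6,7):dx=+6,dy=-2->D
  (6,8):dx=-2,dy=-8->C; (6,9):dx=+3,dy=-9->D; (6,10):dx=+5,dy=+5->C; (7,8):dx=-8,dy=-6->C
  (7,9):dx=-3,dy=-7->C; (7,10):dx=-1,dy=+7->D; (8,9):dx=+5,dy=-1->D; (8,10):dx=+7,dy=+13->C
  (9,10):dx=+2,dy=+14->C
Step 2: C = 30, D = 15, total pairs = 45.
Step 3: tau = (C - D)/(n(n-1)/2) = (30 - 15)/45 = 0.333333.
Step 4: Exact two-sided p-value (enumerate n! = 3628800 permutations of y under H0): p = 0.216373.
Step 5: alpha = 0.1. fail to reject H0.

tau_b = 0.3333 (C=30, D=15), p = 0.216373, fail to reject H0.


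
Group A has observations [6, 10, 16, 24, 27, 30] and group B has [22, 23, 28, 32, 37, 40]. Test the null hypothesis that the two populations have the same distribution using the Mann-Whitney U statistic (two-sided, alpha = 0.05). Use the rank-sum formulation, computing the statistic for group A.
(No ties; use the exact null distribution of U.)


Step 1: Combine and sort all 12 observations; assign midranks.
sorted (value, group): (6,X), (10,X), (16,X), (22,Y), (23,Y), (24,X), (27,X), (28,Y), (30,X), (32,Y), (37,Y), (40,Y)
ranks: 6->1, 10->2, 16->3, 22->4, 23->5, 24->6, 27->7, 28->8, 30->9, 32->10, 37->11, 40->12
Step 2: Rank sum for X: R1 = 1 + 2 + 3 + 6 + 7 + 9 = 28.
Step 3: U_X = R1 - n1(n1+1)/2 = 28 - 6*7/2 = 28 - 21 = 7.
       U_Y = n1*n2 - U_X = 36 - 7 = 29.
Step 4: No ties, so the exact null distribution of U (based on enumerating the C(12,6) = 924 equally likely rank assignments) gives the two-sided p-value.
Step 5: p-value = 0.093074; compare to alpha = 0.05. fail to reject H0.

U_X = 7, p = 0.093074, fail to reject H0 at alpha = 0.05.


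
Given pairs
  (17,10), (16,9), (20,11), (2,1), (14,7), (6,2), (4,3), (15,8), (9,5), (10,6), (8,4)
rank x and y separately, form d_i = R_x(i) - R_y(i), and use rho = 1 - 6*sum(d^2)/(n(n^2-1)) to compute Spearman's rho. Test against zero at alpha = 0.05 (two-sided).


Step 1: Rank x and y separately (midranks; no ties here).
rank(x): 17->10, 16->9, 20->11, 2->1, 14->7, 6->3, 4->2, 15->8, 9->5, 10->6, 8->4
rank(y): 10->10, 9->9, 11->11, 1->1, 7->7, 2->2, 3->3, 8->8, 5->5, 6->6, 4->4
Step 2: d_i = R_x(i) - R_y(i); compute d_i^2.
  (10-10)^2=0, (9-9)^2=0, (11-11)^2=0, (1-1)^2=0, (7-7)^2=0, (3-2)^2=1, (2-3)^2=1, (8-8)^2=0, (5-5)^2=0, (6-6)^2=0, (4-4)^2=0
sum(d^2) = 2.
Step 3: rho = 1 - 6*2 / (11*(11^2 - 1)) = 1 - 12/1320 = 0.990909.
Step 4: Under H0, t = rho * sqrt((n-2)/(1-rho^2)) = 22.0966 ~ t(9).
Step 5: Two-sided p-value from the t-distribution with 9 df = 0.000000.
Step 6: alpha = 0.05. reject H0.

rho = 0.9909, p = 0.000000, reject H0 at alpha = 0.05.


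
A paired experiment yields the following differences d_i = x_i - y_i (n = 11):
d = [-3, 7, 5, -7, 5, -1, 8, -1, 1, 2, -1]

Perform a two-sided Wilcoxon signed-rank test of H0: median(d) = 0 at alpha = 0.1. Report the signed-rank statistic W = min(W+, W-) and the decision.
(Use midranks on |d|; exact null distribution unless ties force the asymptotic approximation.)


Step 1: Drop any zero differences (none here) and take |d_i|.
|d| = [3, 7, 5, 7, 5, 1, 8, 1, 1, 2, 1]
Step 2: Midrank |d_i| (ties get averaged ranks).
ranks: |3|->6, |7|->9.5, |5|->7.5, |7|->9.5, |5|->7.5, |1|->2.5, |8|->11, |1|->2.5, |1|->2.5, |2|->5, |1|->2.5
Step 3: Attach original signs; sum ranks with positive sign and with negative sign.
W+ = 9.5 + 7.5 + 7.5 + 11 + 2.5 + 5 = 43
W- = 6 + 9.5 + 2.5 + 2.5 + 2.5 = 23
(Check: W+ + W- = 66 should equal n(n+1)/2 = 66.)
Step 4: Test statistic W = min(W+, W-) = 23.
Step 5: Ties in |d|, so use the tie-corrected normal approximation.
        E[W] = n(n+1)/4 = 11*12/4 = 33.
        Tie groups: |d|=1 (t=4), |d|=5 (t=2), |d|=7 (t=2); sum(t^3 - t) = 72.
        Var[W] = n(n+1)(2n+1)/24 - sum(t^3-t)/48 = 3036/24 - 72/48 = 125.
        z = (W - E[W]) / sqrt(Var[W]) = (23 - 33) / 11.1803 = -0.8944.
        Two-sided p = 2*Phi(z) = 0.371093.
Step 6: alpha = 0.1. fail to reject H0.

W+ = 43, W- = 23, W = min = 23, p = 0.371093, fail to reject H0.


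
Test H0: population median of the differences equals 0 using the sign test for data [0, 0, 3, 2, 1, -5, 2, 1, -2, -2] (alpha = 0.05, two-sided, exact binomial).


Step 1: Discard zero differences. Original n = 10; n_eff = number of nonzero differences = 8.
Nonzero differences (with sign): +3, +2, +1, -5, +2, +1, -2, -2
Step 2: Count signs: positive = 5, negative = 3.
Step 3: Under H0: P(positive) = 0.5, so the number of positives S ~ Bin(8, 0.5).
Step 4: Two-sided exact p-value = sum of Bin(8,0.5) probabilities at or below the observed probability = 0.726562.
Step 5: alpha = 0.05. fail to reject H0.

n_eff = 8, pos = 5, neg = 3, p = 0.726562, fail to reject H0.


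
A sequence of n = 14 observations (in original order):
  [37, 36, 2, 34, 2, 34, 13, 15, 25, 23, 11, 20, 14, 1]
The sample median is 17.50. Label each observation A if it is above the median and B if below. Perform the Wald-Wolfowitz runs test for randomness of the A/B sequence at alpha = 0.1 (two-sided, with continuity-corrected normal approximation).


Step 1: Compute median = 17.50; label A = above, B = below.
Labels in order: AABABABBAABABB  (n_A = 7, n_B = 7)
Step 2: Count runs R = 10.
Step 3: Under H0 (random ordering), E[R] = 2*n_A*n_B/(n_A+n_B) + 1 = 2*7*7/14 + 1 = 8.0000.
        Var[R] = 2*n_A*n_B*(2*n_A*n_B - n_A - n_B) / ((n_A+n_B)^2 * (n_A+n_B-1)) = 8232/2548 = 3.2308.
        SD[R] = 1.7974.
Step 4: Continuity-corrected z = (R - 0.5 - E[R]) / SD[R] = (10 - 0.5 - 8.0000) / 1.7974 = 0.8345.
Step 5: Two-sided p-value via normal approximation = 2*(1 - Phi(|z|)) = 0.403986.
Step 6: alpha = 0.1. fail to reject H0.

R = 10, z = 0.8345, p = 0.403986, fail to reject H0.


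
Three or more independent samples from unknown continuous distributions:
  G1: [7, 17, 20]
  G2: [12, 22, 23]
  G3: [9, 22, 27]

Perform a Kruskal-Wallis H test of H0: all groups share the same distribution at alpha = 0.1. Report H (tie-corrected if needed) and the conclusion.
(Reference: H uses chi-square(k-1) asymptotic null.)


Step 1: Combine all N = 9 observations and assign midranks.
sorted (value, group, rank): (7,G1,1), (9,G3,2), (12,G2,3), (17,G1,4), (20,G1,5), (22,G2,6.5), (22,G3,6.5), (23,G2,8), (27,G3,9)
Step 2: Sum ranks within each group.
R_1 = 10 (n_1 = 3)
R_2 = 17.5 (n_2 = 3)
R_3 = 17.5 (n_3 = 3)
Step 3: H = 12/(N(N+1)) * sum(R_i^2/n_i) - 3(N+1)
     = 12/(9*10) * (10^2/3 + 17.5^2/3 + 17.5^2/3) - 3*10
     = 0.133333 * 237.5 - 30
     = 1.666667.
Step 4: Ties present; correction factor C = 1 - 6/(9^3 - 9) = 0.991667. Corrected H = 1.666667 / 0.991667 = 1.680672.
Step 5: Under H0, H ~ chi^2(2); p-value = 0.431565.
Step 6: alpha = 0.1. fail to reject H0.

H = 1.6807, df = 2, p = 0.431565, fail to reject H0.


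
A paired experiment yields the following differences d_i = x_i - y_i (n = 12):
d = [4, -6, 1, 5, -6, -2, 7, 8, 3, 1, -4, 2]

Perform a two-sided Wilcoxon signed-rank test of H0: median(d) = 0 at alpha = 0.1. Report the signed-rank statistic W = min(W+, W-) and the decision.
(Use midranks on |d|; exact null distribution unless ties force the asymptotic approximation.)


Step 1: Drop any zero differences (none here) and take |d_i|.
|d| = [4, 6, 1, 5, 6, 2, 7, 8, 3, 1, 4, 2]
Step 2: Midrank |d_i| (ties get averaged ranks).
ranks: |4|->6.5, |6|->9.5, |1|->1.5, |5|->8, |6|->9.5, |2|->3.5, |7|->11, |8|->12, |3|->5, |1|->1.5, |4|->6.5, |2|->3.5
Step 3: Attach original signs; sum ranks with positive sign and with negative sign.
W+ = 6.5 + 1.5 + 8 + 11 + 12 + 5 + 1.5 + 3.5 = 49
W- = 9.5 + 9.5 + 3.5 + 6.5 = 29
(Check: W+ + W- = 78 should equal n(n+1)/2 = 78.)
Step 4: Test statistic W = min(W+, W-) = 29.
Step 5: Ties in |d|, so use the tie-corrected normal approximation.
        E[W] = n(n+1)/4 = 12*13/4 = 39.
        Tie groups: |d|=1 (t=2), |d|=2 (t=2), |d|=4 (t=2), |d|=6 (t=2); sum(t^3 - t) = 24.
        Var[W] = n(n+1)(2n+1)/24 - sum(t^3-t)/48 = 3900/24 - 24/48 = 162.
        z = (W - E[W]) / sqrt(Var[W]) = (29 - 39) / 12.7279 = -0.7857.
        Two-sided p = 2*Phi(z) = 0.432058.
Step 6: alpha = 0.1. fail to reject H0.

W+ = 49, W- = 29, W = min = 29, p = 0.432058, fail to reject H0.


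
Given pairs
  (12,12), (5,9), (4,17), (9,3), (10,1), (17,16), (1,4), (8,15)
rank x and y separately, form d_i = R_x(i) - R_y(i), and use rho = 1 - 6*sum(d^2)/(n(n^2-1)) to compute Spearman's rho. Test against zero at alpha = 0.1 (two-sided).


Step 1: Rank x and y separately (midranks; no ties here).
rank(x): 12->7, 5->3, 4->2, 9->5, 10->6, 17->8, 1->1, 8->4
rank(y): 12->5, 9->4, 17->8, 3->2, 1->1, 16->7, 4->3, 15->6
Step 2: d_i = R_x(i) - R_y(i); compute d_i^2.
  (7-5)^2=4, (3-4)^2=1, (2-8)^2=36, (5-2)^2=9, (6-1)^2=25, (8-7)^2=1, (1-3)^2=4, (4-6)^2=4
sum(d^2) = 84.
Step 3: rho = 1 - 6*84 / (8*(8^2 - 1)) = 1 - 504/504 = 0.000000.
Step 4: Under H0, t = rho * sqrt((n-2)/(1-rho^2)) = 0.0000 ~ t(6).
Step 5: Two-sided p-value from the t-distribution with 6 df = 1.000000.
Step 6: alpha = 0.1. fail to reject H0.

rho = 0.0000, p = 1.000000, fail to reject H0 at alpha = 0.1.


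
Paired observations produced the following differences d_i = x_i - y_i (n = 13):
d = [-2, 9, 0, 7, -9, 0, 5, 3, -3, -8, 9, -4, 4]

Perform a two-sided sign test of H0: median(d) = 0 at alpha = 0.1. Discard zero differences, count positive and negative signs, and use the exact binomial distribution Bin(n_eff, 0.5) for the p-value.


Step 1: Discard zero differences. Original n = 13; n_eff = number of nonzero differences = 11.
Nonzero differences (with sign): -2, +9, +7, -9, +5, +3, -3, -8, +9, -4, +4
Step 2: Count signs: positive = 6, negative = 5.
Step 3: Under H0: P(positive) = 0.5, so the number of positives S ~ Bin(11, 0.5).
Step 4: Two-sided exact p-value = sum of Bin(11,0.5) probabilities at or below the observed probability = 1.000000.
Step 5: alpha = 0.1. fail to reject H0.

n_eff = 11, pos = 6, neg = 5, p = 1.000000, fail to reject H0.


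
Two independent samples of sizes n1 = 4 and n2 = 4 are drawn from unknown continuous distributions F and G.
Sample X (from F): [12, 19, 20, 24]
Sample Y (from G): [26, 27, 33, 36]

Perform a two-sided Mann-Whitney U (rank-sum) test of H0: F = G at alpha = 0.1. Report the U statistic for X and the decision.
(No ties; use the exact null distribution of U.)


Step 1: Combine and sort all 8 observations; assign midranks.
sorted (value, group): (12,X), (19,X), (20,X), (24,X), (26,Y), (27,Y), (33,Y), (36,Y)
ranks: 12->1, 19->2, 20->3, 24->4, 26->5, 27->6, 33->7, 36->8
Step 2: Rank sum for X: R1 = 1 + 2 + 3 + 4 = 10.
Step 3: U_X = R1 - n1(n1+1)/2 = 10 - 4*5/2 = 10 - 10 = 0.
       U_Y = n1*n2 - U_X = 16 - 0 = 16.
Step 4: No ties, so the exact null distribution of U (based on enumerating the C(8,4) = 70 equally likely rank assignments) gives the two-sided p-value.
Step 5: p-value = 0.028571; compare to alpha = 0.1. reject H0.

U_X = 0, p = 0.028571, reject H0 at alpha = 0.1.


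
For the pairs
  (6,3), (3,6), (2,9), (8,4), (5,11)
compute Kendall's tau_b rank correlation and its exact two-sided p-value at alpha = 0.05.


Step 1: Enumerate the 10 unordered pairs (i,j) with i<j and classify each by sign(x_j-x_i) * sign(y_j-y_i).
  (1,2):dx=-3,dy=+3->D; (1,3):dx=-4,dy=+6->D; (1,4):dx=+2,dy=+1->C; (1,5):dx=-1,dy=+8->D
  (2,3):dx=-1,dy=+3->D; (2,4):dx=+5,dy=-2->D; (2,5):dx=+2,dy=+5->C; (3,4):dx=+6,dy=-5->D
  (3,5):dx=+3,dy=+2->C; (4,5):dx=-3,dy=+7->D
Step 2: C = 3, D = 7, total pairs = 10.
Step 3: tau = (C - D)/(n(n-1)/2) = (3 - 7)/10 = -0.400000.
Step 4: Exact two-sided p-value (enumerate n! = 120 permutations of y under H0): p = 0.483333.
Step 5: alpha = 0.05. fail to reject H0.

tau_b = -0.4000 (C=3, D=7), p = 0.483333, fail to reject H0.


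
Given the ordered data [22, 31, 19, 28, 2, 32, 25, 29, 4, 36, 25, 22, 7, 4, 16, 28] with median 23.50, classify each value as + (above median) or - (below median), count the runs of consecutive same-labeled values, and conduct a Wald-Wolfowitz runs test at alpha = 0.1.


Step 1: Compute median = 23.50; label A = above, B = below.
Labels in order: BABABAAABAABBBBA  (n_A = 8, n_B = 8)
Step 2: Count runs R = 10.
Step 3: Under H0 (random ordering), E[R] = 2*n_A*n_B/(n_A+n_B) + 1 = 2*8*8/16 + 1 = 9.0000.
        Var[R] = 2*n_A*n_B*(2*n_A*n_B - n_A - n_B) / ((n_A+n_B)^2 * (n_A+n_B-1)) = 14336/3840 = 3.7333.
        SD[R] = 1.9322.
Step 4: Continuity-corrected z = (R - 0.5 - E[R]) / SD[R] = (10 - 0.5 - 9.0000) / 1.9322 = 0.2588.
Step 5: Two-sided p-value via normal approximation = 2*(1 - Phi(|z|)) = 0.795809.
Step 6: alpha = 0.1. fail to reject H0.

R = 10, z = 0.2588, p = 0.795809, fail to reject H0.


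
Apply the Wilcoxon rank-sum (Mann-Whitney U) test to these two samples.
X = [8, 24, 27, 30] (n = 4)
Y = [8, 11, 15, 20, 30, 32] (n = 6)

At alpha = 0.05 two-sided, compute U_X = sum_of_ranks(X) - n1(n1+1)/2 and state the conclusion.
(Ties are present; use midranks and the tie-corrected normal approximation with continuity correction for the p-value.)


Step 1: Combine and sort all 10 observations; assign midranks.
sorted (value, group): (8,X), (8,Y), (11,Y), (15,Y), (20,Y), (24,X), (27,X), (30,X), (30,Y), (32,Y)
ranks: 8->1.5, 8->1.5, 11->3, 15->4, 20->5, 24->6, 27->7, 30->8.5, 30->8.5, 32->10
Step 2: Rank sum for X: R1 = 1.5 + 6 + 7 + 8.5 = 23.
Step 3: U_X = R1 - n1(n1+1)/2 = 23 - 4*5/2 = 23 - 10 = 13.
       U_Y = n1*n2 - U_X = 24 - 13 = 11.
Step 4: Ties are present, so use the tie-corrected normal approximation (with continuity correction) for the p-value.
Step 5: p-value = 0.914589; compare to alpha = 0.05. fail to reject H0.

U_X = 13, p = 0.914589, fail to reject H0 at alpha = 0.05.


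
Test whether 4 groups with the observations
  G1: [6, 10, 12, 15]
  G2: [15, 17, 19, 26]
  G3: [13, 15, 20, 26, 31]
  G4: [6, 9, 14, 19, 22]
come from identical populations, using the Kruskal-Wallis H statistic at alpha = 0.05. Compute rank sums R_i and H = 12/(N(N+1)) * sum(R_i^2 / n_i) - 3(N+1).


Step 1: Combine all N = 18 observations and assign midranks.
sorted (value, group, rank): (6,G1,1.5), (6,G4,1.5), (9,G4,3), (10,G1,4), (12,G1,5), (13,G3,6), (14,G4,7), (15,G1,9), (15,G2,9), (15,G3,9), (17,G2,11), (19,G2,12.5), (19,G4,12.5), (20,G3,14), (22,G4,15), (26,G2,16.5), (26,G3,16.5), (31,G3,18)
Step 2: Sum ranks within each group.
R_1 = 19.5 (n_1 = 4)
R_2 = 49 (n_2 = 4)
R_3 = 63.5 (n_3 = 5)
R_4 = 39 (n_4 = 5)
Step 3: H = 12/(N(N+1)) * sum(R_i^2/n_i) - 3(N+1)
     = 12/(18*19) * (19.5^2/4 + 49^2/4 + 63.5^2/5 + 39^2/5) - 3*19
     = 0.035088 * 1805.96 - 57
     = 6.367105.
Step 4: Ties present; correction factor C = 1 - 42/(18^3 - 18) = 0.992776. Corrected H = 6.367105 / 0.992776 = 6.413436.
Step 5: Under H0, H ~ chi^2(3); p-value = 0.093140.
Step 6: alpha = 0.05. fail to reject H0.

H = 6.4134, df = 3, p = 0.093140, fail to reject H0.


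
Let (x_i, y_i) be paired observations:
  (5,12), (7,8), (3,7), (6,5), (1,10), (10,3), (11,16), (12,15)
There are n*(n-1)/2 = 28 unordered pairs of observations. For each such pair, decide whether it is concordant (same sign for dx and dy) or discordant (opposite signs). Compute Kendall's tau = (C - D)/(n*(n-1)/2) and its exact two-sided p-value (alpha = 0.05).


Step 1: Enumerate the 28 unordered pairs (i,j) with i<j and classify each by sign(x_j-x_i) * sign(y_j-y_i).
  (1,2):dx=+2,dy=-4->D; (1,3):dx=-2,dy=-5->C; (1,4):dx=+1,dy=-7->D; (1,5):dx=-4,dy=-2->C
  (1,6):dx=+5,dy=-9->D; (1,7):dx=+6,dy=+4->C; (1,8):dx=+7,dy=+3->C; (2,3):dx=-4,dy=-1->C
  (2,4):dx=-1,dy=-3->C; (2,5):dx=-6,dy=+2->D; (2,6):dx=+3,dy=-5->D; (2,7):dx=+4,dy=+8->C
  (2,8):dx=+5,dy=+7->C; (3,4):dx=+3,dy=-2->D; (3,5):dx=-2,dy=+3->D; (3,6):dx=+7,dy=-4->D
  (3,7):dx=+8,dy=+9->C; (3,8):dx=+9,dy=+8->C; (4,5):dx=-5,dy=+5->D; (4,6):dx=+4,dy=-2->D
  (4,7):dx=+5,dy=+11->C; (4,8):dx=+6,dy=+10->C; (5,6):dx=+9,dy=-7->D; (5,7):dx=+10,dy=+6->C
  (5,8):dx=+11,dy=+5->C; (6,7):dx=+1,dy=+13->C; (6,8):dx=+2,dy=+12->C; (7,8):dx=+1,dy=-1->D
Step 2: C = 16, D = 12, total pairs = 28.
Step 3: tau = (C - D)/(n(n-1)/2) = (16 - 12)/28 = 0.142857.
Step 4: Exact two-sided p-value (enumerate n! = 40320 permutations of y under H0): p = 0.719544.
Step 5: alpha = 0.05. fail to reject H0.

tau_b = 0.1429 (C=16, D=12), p = 0.719544, fail to reject H0.


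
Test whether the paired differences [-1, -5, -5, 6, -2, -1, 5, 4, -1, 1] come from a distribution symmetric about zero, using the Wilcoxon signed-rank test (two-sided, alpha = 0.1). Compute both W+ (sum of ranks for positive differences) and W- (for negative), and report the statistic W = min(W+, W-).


Step 1: Drop any zero differences (none here) and take |d_i|.
|d| = [1, 5, 5, 6, 2, 1, 5, 4, 1, 1]
Step 2: Midrank |d_i| (ties get averaged ranks).
ranks: |1|->2.5, |5|->8, |5|->8, |6|->10, |2|->5, |1|->2.5, |5|->8, |4|->6, |1|->2.5, |1|->2.5
Step 3: Attach original signs; sum ranks with positive sign and with negative sign.
W+ = 10 + 8 + 6 + 2.5 = 26.5
W- = 2.5 + 8 + 8 + 5 + 2.5 + 2.5 = 28.5
(Check: W+ + W- = 55 should equal n(n+1)/2 = 55.)
Step 4: Test statistic W = min(W+, W-) = 26.5.
Step 5: Ties in |d|, so use the tie-corrected normal approximation.
        E[W] = n(n+1)/4 = 10*11/4 = 27.5.
        Tie groups: |d|=1 (t=4), |d|=5 (t=3); sum(t^3 - t) = 84.
        Var[W] = n(n+1)(2n+1)/24 - sum(t^3-t)/48 = 2310/24 - 84/48 = 94.5.
        z = (W - E[W]) / sqrt(Var[W]) = (26.5 - 27.5) / 9.7211 = -0.1029.
        Two-sided p = 2*Phi(z) = 0.918067.
Step 6: alpha = 0.1. fail to reject H0.

W+ = 26.5, W- = 28.5, W = min = 26.5, p = 0.918067, fail to reject H0.


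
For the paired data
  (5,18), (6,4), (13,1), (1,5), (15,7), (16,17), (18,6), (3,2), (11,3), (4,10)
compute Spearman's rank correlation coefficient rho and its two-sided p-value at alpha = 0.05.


Step 1: Rank x and y separately (midranks; no ties here).
rank(x): 5->4, 6->5, 13->7, 1->1, 15->8, 16->9, 18->10, 3->2, 11->6, 4->3
rank(y): 18->10, 4->4, 1->1, 5->5, 7->7, 17->9, 6->6, 2->2, 3->3, 10->8
Step 2: d_i = R_x(i) - R_y(i); compute d_i^2.
  (4-10)^2=36, (5-4)^2=1, (7-1)^2=36, (1-5)^2=16, (8-7)^2=1, (9-9)^2=0, (10-6)^2=16, (2-2)^2=0, (6-3)^2=9, (3-8)^2=25
sum(d^2) = 140.
Step 3: rho = 1 - 6*140 / (10*(10^2 - 1)) = 1 - 840/990 = 0.151515.
Step 4: Under H0, t = rho * sqrt((n-2)/(1-rho^2)) = 0.4336 ~ t(8).
Step 5: Two-sided p-value from the t-distribution with 8 df = 0.676065.
Step 6: alpha = 0.05. fail to reject H0.

rho = 0.1515, p = 0.676065, fail to reject H0 at alpha = 0.05.


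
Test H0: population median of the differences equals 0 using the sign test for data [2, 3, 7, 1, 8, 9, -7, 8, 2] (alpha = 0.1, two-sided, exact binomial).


Step 1: Discard zero differences. Original n = 9; n_eff = number of nonzero differences = 9.
Nonzero differences (with sign): +2, +3, +7, +1, +8, +9, -7, +8, +2
Step 2: Count signs: positive = 8, negative = 1.
Step 3: Under H0: P(positive) = 0.5, so the number of positives S ~ Bin(9, 0.5).
Step 4: Two-sided exact p-value = sum of Bin(9,0.5) probabilities at or below the observed probability = 0.039062.
Step 5: alpha = 0.1. reject H0.

n_eff = 9, pos = 8, neg = 1, p = 0.039062, reject H0.


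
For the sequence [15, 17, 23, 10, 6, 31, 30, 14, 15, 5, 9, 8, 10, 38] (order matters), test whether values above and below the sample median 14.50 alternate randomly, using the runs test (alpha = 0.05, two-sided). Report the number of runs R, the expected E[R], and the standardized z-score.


Step 1: Compute median = 14.50; label A = above, B = below.
Labels in order: AAABBAABABBBBA  (n_A = 7, n_B = 7)
Step 2: Count runs R = 7.
Step 3: Under H0 (random ordering), E[R] = 2*n_A*n_B/(n_A+n_B) + 1 = 2*7*7/14 + 1 = 8.0000.
        Var[R] = 2*n_A*n_B*(2*n_A*n_B - n_A - n_B) / ((n_A+n_B)^2 * (n_A+n_B-1)) = 8232/2548 = 3.2308.
        SD[R] = 1.7974.
Step 4: Continuity-corrected z = (R + 0.5 - E[R]) / SD[R] = (7 + 0.5 - 8.0000) / 1.7974 = -0.2782.
Step 5: Two-sided p-value via normal approximation = 2*(1 - Phi(|z|)) = 0.780879.
Step 6: alpha = 0.05. fail to reject H0.

R = 7, z = -0.2782, p = 0.780879, fail to reject H0.


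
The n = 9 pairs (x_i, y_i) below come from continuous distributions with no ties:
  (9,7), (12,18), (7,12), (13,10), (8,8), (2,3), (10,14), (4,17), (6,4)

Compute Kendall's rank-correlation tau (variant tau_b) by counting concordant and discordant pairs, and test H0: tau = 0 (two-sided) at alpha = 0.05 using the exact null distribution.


Step 1: Enumerate the 36 unordered pairs (i,j) with i<j and classify each by sign(x_j-x_i) * sign(y_j-y_i).
  (1,2):dx=+3,dy=+11->C; (1,3):dx=-2,dy=+5->D; (1,4):dx=+4,dy=+3->C; (1,5):dx=-1,dy=+1->D
  (1,6):dx=-7,dy=-4->C; (1,7):dx=+1,dy=+7->C; (1,8):dx=-5,dy=+10->D; (1,9):dx=-3,dy=-3->C
  (2,3):dx=-5,dy=-6->C; (2,4):dx=+1,dy=-8->D; (2,5):dx=-4,dy=-10->C; (2,6):dx=-10,dy=-15->C
  (2,7):dx=-2,dy=-4->C; (2,8):dx=-8,dy=-1->C; (2,9):dx=-6,dy=-14->C; (3,4):dx=+6,dy=-2->D
  (3,5):dx=+1,dy=-4->D; (3,6):dx=-5,dy=-9->C; (3,7):dx=+3,dy=+2->C; (3,8):dx=-3,dy=+5->D
  (3,9):dx=-1,dy=-8->C; (4,5):dx=-5,dy=-2->C; (4,6):dx=-11,dy=-7->C; (4,7):dx=-3,dy=+4->D
  (4,8):dx=-9,dy=+7->D; (4,9):dx=-7,dy=-6->C; (5,6):dx=-6,dy=-5->C; (5,7):dx=+2,dy=+6->C
  (5,8):dx=-4,dy=+9->D; (5,9):dx=-2,dy=-4->C; (6,7):dx=+8,dy=+11->C; (6,8):dx=+2,dy=+14->C
  (6,9):dx=+4,dy=+1->C; (7,8):dx=-6,dy=+3->D; (7,9):dx=-4,dy=-10->C; (8,9):dx=+2,dy=-13->D
Step 2: C = 24, D = 12, total pairs = 36.
Step 3: tau = (C - D)/(n(n-1)/2) = (24 - 12)/36 = 0.333333.
Step 4: Exact two-sided p-value (enumerate n! = 362880 permutations of y under H0): p = 0.259518.
Step 5: alpha = 0.05. fail to reject H0.

tau_b = 0.3333 (C=24, D=12), p = 0.259518, fail to reject H0.


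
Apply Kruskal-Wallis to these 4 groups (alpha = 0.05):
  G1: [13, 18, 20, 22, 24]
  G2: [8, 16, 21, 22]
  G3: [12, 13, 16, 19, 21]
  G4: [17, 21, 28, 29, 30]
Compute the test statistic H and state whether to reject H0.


Step 1: Combine all N = 19 observations and assign midranks.
sorted (value, group, rank): (8,G2,1), (12,G3,2), (13,G1,3.5), (13,G3,3.5), (16,G2,5.5), (16,G3,5.5), (17,G4,7), (18,G1,8), (19,G3,9), (20,G1,10), (21,G2,12), (21,G3,12), (21,G4,12), (22,G1,14.5), (22,G2,14.5), (24,G1,16), (28,G4,17), (29,G4,18), (30,G4,19)
Step 2: Sum ranks within each group.
R_1 = 52 (n_1 = 5)
R_2 = 33 (n_2 = 4)
R_3 = 32 (n_3 = 5)
R_4 = 73 (n_4 = 5)
Step 3: H = 12/(N(N+1)) * sum(R_i^2/n_i) - 3(N+1)
     = 12/(19*20) * (52^2/5 + 33^2/4 + 32^2/5 + 73^2/5) - 3*20
     = 0.031579 * 2083.65 - 60
     = 5.799474.
Step 4: Ties present; correction factor C = 1 - 42/(19^3 - 19) = 0.993860. Corrected H = 5.799474 / 0.993860 = 5.835305.
Step 5: Under H0, H ~ chi^2(3); p-value = 0.119904.
Step 6: alpha = 0.05. fail to reject H0.

H = 5.8353, df = 3, p = 0.119904, fail to reject H0.


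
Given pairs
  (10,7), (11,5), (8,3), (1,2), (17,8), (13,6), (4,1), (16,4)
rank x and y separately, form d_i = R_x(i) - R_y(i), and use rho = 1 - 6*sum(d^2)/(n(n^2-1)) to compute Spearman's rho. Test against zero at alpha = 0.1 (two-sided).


Step 1: Rank x and y separately (midranks; no ties here).
rank(x): 10->4, 11->5, 8->3, 1->1, 17->8, 13->6, 4->2, 16->7
rank(y): 7->7, 5->5, 3->3, 2->2, 8->8, 6->6, 1->1, 4->4
Step 2: d_i = R_x(i) - R_y(i); compute d_i^2.
  (4-7)^2=9, (5-5)^2=0, (3-3)^2=0, (1-2)^2=1, (8-8)^2=0, (6-6)^2=0, (2-1)^2=1, (7-4)^2=9
sum(d^2) = 20.
Step 3: rho = 1 - 6*20 / (8*(8^2 - 1)) = 1 - 120/504 = 0.761905.
Step 4: Under H0, t = rho * sqrt((n-2)/(1-rho^2)) = 2.8814 ~ t(6).
Step 5: Two-sided p-value from the t-distribution with 6 df = 0.028005.
Step 6: alpha = 0.1. reject H0.

rho = 0.7619, p = 0.028005, reject H0 at alpha = 0.1.


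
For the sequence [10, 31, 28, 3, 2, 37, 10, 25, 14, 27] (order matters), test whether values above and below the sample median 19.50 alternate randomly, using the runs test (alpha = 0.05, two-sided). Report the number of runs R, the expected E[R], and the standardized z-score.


Step 1: Compute median = 19.50; label A = above, B = below.
Labels in order: BAABBABABA  (n_A = 5, n_B = 5)
Step 2: Count runs R = 8.
Step 3: Under H0 (random ordering), E[R] = 2*n_A*n_B/(n_A+n_B) + 1 = 2*5*5/10 + 1 = 6.0000.
        Var[R] = 2*n_A*n_B*(2*n_A*n_B - n_A - n_B) / ((n_A+n_B)^2 * (n_A+n_B-1)) = 2000/900 = 2.2222.
        SD[R] = 1.4907.
Step 4: Continuity-corrected z = (R - 0.5 - E[R]) / SD[R] = (8 - 0.5 - 6.0000) / 1.4907 = 1.0062.
Step 5: Two-sided p-value via normal approximation = 2*(1 - Phi(|z|)) = 0.314305.
Step 6: alpha = 0.05. fail to reject H0.

R = 8, z = 1.0062, p = 0.314305, fail to reject H0.


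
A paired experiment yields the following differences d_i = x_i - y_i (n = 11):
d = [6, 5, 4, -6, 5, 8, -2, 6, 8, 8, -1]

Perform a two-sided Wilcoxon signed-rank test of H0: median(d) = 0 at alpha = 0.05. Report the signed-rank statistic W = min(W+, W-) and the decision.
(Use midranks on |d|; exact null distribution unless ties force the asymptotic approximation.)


Step 1: Drop any zero differences (none here) and take |d_i|.
|d| = [6, 5, 4, 6, 5, 8, 2, 6, 8, 8, 1]
Step 2: Midrank |d_i| (ties get averaged ranks).
ranks: |6|->7, |5|->4.5, |4|->3, |6|->7, |5|->4.5, |8|->10, |2|->2, |6|->7, |8|->10, |8|->10, |1|->1
Step 3: Attach original signs; sum ranks with positive sign and with negative sign.
W+ = 7 + 4.5 + 3 + 4.5 + 10 + 7 + 10 + 10 = 56
W- = 7 + 2 + 1 = 10
(Check: W+ + W- = 66 should equal n(n+1)/2 = 66.)
Step 4: Test statistic W = min(W+, W-) = 10.
Step 5: Ties in |d|, so use the tie-corrected normal approximation.
        E[W] = n(n+1)/4 = 11*12/4 = 33.
        Tie groups: |d|=5 (t=2), |d|=6 (t=3), |d|=8 (t=3); sum(t^3 - t) = 54.
        Var[W] = n(n+1)(2n+1)/24 - sum(t^3-t)/48 = 3036/24 - 54/48 = 125.375.
        z = (W - E[W]) / sqrt(Var[W]) = (10 - 33) / 11.1971 = -2.0541.
        Two-sided p = 2*Phi(z) = 0.039966.
Step 6: alpha = 0.05. reject H0.

W+ = 56, W- = 10, W = min = 10, p = 0.039966, reject H0.


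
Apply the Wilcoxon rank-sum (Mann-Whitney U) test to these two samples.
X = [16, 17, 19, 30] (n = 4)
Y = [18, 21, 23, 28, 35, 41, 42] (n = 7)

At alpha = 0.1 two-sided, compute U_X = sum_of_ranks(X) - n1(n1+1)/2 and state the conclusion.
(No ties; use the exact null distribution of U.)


Step 1: Combine and sort all 11 observations; assign midranks.
sorted (value, group): (16,X), (17,X), (18,Y), (19,X), (21,Y), (23,Y), (28,Y), (30,X), (35,Y), (41,Y), (42,Y)
ranks: 16->1, 17->2, 18->3, 19->4, 21->5, 23->6, 28->7, 30->8, 35->9, 41->10, 42->11
Step 2: Rank sum for X: R1 = 1 + 2 + 4 + 8 = 15.
Step 3: U_X = R1 - n1(n1+1)/2 = 15 - 4*5/2 = 15 - 10 = 5.
       U_Y = n1*n2 - U_X = 28 - 5 = 23.
Step 4: No ties, so the exact null distribution of U (based on enumerating the C(11,4) = 330 equally likely rank assignments) gives the two-sided p-value.
Step 5: p-value = 0.109091; compare to alpha = 0.1. fail to reject H0.

U_X = 5, p = 0.109091, fail to reject H0 at alpha = 0.1.


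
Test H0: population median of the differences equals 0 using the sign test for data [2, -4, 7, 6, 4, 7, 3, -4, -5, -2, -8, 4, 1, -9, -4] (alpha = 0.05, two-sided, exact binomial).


Step 1: Discard zero differences. Original n = 15; n_eff = number of nonzero differences = 15.
Nonzero differences (with sign): +2, -4, +7, +6, +4, +7, +3, -4, -5, -2, -8, +4, +1, -9, -4
Step 2: Count signs: positive = 8, negative = 7.
Step 3: Under H0: P(positive) = 0.5, so the number of positives S ~ Bin(15, 0.5).
Step 4: Two-sided exact p-value = sum of Bin(15,0.5) probabilities at or below the observed probability = 1.000000.
Step 5: alpha = 0.05. fail to reject H0.

n_eff = 15, pos = 8, neg = 7, p = 1.000000, fail to reject H0.


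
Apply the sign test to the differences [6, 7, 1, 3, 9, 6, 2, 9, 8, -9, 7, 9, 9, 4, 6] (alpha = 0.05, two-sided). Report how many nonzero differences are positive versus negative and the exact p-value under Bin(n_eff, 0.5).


Step 1: Discard zero differences. Original n = 15; n_eff = number of nonzero differences = 15.
Nonzero differences (with sign): +6, +7, +1, +3, +9, +6, +2, +9, +8, -9, +7, +9, +9, +4, +6
Step 2: Count signs: positive = 14, negative = 1.
Step 3: Under H0: P(positive) = 0.5, so the number of positives S ~ Bin(15, 0.5).
Step 4: Two-sided exact p-value = sum of Bin(15,0.5) probabilities at or below the observed probability = 0.000977.
Step 5: alpha = 0.05. reject H0.

n_eff = 15, pos = 14, neg = 1, p = 0.000977, reject H0.


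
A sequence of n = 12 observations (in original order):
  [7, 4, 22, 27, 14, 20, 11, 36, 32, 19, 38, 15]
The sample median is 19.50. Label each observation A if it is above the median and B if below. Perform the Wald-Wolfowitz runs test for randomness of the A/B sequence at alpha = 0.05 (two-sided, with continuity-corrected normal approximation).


Step 1: Compute median = 19.50; label A = above, B = below.
Labels in order: BBAABABAABAB  (n_A = 6, n_B = 6)
Step 2: Count runs R = 9.
Step 3: Under H0 (random ordering), E[R] = 2*n_A*n_B/(n_A+n_B) + 1 = 2*6*6/12 + 1 = 7.0000.
        Var[R] = 2*n_A*n_B*(2*n_A*n_B - n_A - n_B) / ((n_A+n_B)^2 * (n_A+n_B-1)) = 4320/1584 = 2.7273.
        SD[R] = 1.6514.
Step 4: Continuity-corrected z = (R - 0.5 - E[R]) / SD[R] = (9 - 0.5 - 7.0000) / 1.6514 = 0.9083.
Step 5: Two-sided p-value via normal approximation = 2*(1 - Phi(|z|)) = 0.363722.
Step 6: alpha = 0.05. fail to reject H0.

R = 9, z = 0.9083, p = 0.363722, fail to reject H0.


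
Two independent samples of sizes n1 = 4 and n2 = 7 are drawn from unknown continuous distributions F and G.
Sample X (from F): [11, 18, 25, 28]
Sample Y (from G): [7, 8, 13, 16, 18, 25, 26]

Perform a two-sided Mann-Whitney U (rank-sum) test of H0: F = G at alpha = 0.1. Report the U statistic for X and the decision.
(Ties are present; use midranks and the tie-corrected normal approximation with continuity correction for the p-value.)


Step 1: Combine and sort all 11 observations; assign midranks.
sorted (value, group): (7,Y), (8,Y), (11,X), (13,Y), (16,Y), (18,X), (18,Y), (25,X), (25,Y), (26,Y), (28,X)
ranks: 7->1, 8->2, 11->3, 13->4, 16->5, 18->6.5, 18->6.5, 25->8.5, 25->8.5, 26->10, 28->11
Step 2: Rank sum for X: R1 = 3 + 6.5 + 8.5 + 11 = 29.
Step 3: U_X = R1 - n1(n1+1)/2 = 29 - 4*5/2 = 29 - 10 = 19.
       U_Y = n1*n2 - U_X = 28 - 19 = 9.
Step 4: Ties are present, so use the tie-corrected normal approximation (with continuity correction) for the p-value.
Step 5: p-value = 0.392932; compare to alpha = 0.1. fail to reject H0.

U_X = 19, p = 0.392932, fail to reject H0 at alpha = 0.1.


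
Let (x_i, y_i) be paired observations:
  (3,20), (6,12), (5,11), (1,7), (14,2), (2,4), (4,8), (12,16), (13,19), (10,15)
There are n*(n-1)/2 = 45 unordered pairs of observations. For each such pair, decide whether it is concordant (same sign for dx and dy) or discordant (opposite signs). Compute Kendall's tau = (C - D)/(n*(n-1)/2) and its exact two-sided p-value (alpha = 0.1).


Step 1: Enumerate the 45 unordered pairs (i,j) with i<j and classify each by sign(x_j-x_i) * sign(y_j-y_i).
  (1,2):dx=+3,dy=-8->D; (1,3):dx=+2,dy=-9->D; (1,4):dx=-2,dy=-13->C; (1,5):dx=+11,dy=-18->D
  (1,6):dx=-1,dy=-16->C; (1,7):dx=+1,dy=-12->D; (1,8):dx=+9,dy=-4->D; (1,9):dx=+10,dy=-1->D
  (1,10):dx=+7,dy=-5->D; (2,3):dx=-1,dy=-1->C; (2,4):dx=-5,dy=-5->C; (2,5):dx=+8,dy=-10->D
  (2,6):dx=-4,dy=-8->C; (2,7):dx=-2,dy=-4->C; (2,8):dx=+6,dy=+4->C; (2,9):dx=+7,dy=+7->C
  (2,10):dx=+4,dy=+3->C; (3,4):dx=-4,dy=-4->C; (3,5):dx=+9,dy=-9->D; (3,6):dx=-3,dy=-7->C
  (3,7):dx=-1,dy=-3->C; (3,8):dx=+7,dy=+5->C; (3,9):dx=+8,dy=+8->C; (3,10):dx=+5,dy=+4->C
  (4,5):dx=+13,dy=-5->D; (4,6):dx=+1,dy=-3->D; (4,7):dx=+3,dy=+1->C; (4,8):dx=+11,dy=+9->C
  (4,9):dx=+12,dy=+12->C; (4,10):dx=+9,dy=+8->C; (5,6):dx=-12,dy=+2->D; (5,7):dx=-10,dy=+6->D
  (5,8):dx=-2,dy=+14->D; (5,9):dx=-1,dy=+17->D; (5,10):dx=-4,dy=+13->D; (6,7):dx=+2,dy=+4->C
  (6,8):dx=+10,dy=+12->C; (6,9):dx=+11,dy=+15->C; (6,10):dx=+8,dy=+11->C; (7,8):dx=+8,dy=+8->C
  (7,9):dx=+9,dy=+11->C; (7,10):dx=+6,dy=+7->C; (8,9):dx=+1,dy=+3->C; (8,10):dx=-2,dy=-1->C
  (9,10):dx=-3,dy=-4->C
Step 2: C = 29, D = 16, total pairs = 45.
Step 3: tau = (C - D)/(n(n-1)/2) = (29 - 16)/45 = 0.288889.
Step 4: Exact two-sided p-value (enumerate n! = 3628800 permutations of y under H0): p = 0.291248.
Step 5: alpha = 0.1. fail to reject H0.

tau_b = 0.2889 (C=29, D=16), p = 0.291248, fail to reject H0.
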